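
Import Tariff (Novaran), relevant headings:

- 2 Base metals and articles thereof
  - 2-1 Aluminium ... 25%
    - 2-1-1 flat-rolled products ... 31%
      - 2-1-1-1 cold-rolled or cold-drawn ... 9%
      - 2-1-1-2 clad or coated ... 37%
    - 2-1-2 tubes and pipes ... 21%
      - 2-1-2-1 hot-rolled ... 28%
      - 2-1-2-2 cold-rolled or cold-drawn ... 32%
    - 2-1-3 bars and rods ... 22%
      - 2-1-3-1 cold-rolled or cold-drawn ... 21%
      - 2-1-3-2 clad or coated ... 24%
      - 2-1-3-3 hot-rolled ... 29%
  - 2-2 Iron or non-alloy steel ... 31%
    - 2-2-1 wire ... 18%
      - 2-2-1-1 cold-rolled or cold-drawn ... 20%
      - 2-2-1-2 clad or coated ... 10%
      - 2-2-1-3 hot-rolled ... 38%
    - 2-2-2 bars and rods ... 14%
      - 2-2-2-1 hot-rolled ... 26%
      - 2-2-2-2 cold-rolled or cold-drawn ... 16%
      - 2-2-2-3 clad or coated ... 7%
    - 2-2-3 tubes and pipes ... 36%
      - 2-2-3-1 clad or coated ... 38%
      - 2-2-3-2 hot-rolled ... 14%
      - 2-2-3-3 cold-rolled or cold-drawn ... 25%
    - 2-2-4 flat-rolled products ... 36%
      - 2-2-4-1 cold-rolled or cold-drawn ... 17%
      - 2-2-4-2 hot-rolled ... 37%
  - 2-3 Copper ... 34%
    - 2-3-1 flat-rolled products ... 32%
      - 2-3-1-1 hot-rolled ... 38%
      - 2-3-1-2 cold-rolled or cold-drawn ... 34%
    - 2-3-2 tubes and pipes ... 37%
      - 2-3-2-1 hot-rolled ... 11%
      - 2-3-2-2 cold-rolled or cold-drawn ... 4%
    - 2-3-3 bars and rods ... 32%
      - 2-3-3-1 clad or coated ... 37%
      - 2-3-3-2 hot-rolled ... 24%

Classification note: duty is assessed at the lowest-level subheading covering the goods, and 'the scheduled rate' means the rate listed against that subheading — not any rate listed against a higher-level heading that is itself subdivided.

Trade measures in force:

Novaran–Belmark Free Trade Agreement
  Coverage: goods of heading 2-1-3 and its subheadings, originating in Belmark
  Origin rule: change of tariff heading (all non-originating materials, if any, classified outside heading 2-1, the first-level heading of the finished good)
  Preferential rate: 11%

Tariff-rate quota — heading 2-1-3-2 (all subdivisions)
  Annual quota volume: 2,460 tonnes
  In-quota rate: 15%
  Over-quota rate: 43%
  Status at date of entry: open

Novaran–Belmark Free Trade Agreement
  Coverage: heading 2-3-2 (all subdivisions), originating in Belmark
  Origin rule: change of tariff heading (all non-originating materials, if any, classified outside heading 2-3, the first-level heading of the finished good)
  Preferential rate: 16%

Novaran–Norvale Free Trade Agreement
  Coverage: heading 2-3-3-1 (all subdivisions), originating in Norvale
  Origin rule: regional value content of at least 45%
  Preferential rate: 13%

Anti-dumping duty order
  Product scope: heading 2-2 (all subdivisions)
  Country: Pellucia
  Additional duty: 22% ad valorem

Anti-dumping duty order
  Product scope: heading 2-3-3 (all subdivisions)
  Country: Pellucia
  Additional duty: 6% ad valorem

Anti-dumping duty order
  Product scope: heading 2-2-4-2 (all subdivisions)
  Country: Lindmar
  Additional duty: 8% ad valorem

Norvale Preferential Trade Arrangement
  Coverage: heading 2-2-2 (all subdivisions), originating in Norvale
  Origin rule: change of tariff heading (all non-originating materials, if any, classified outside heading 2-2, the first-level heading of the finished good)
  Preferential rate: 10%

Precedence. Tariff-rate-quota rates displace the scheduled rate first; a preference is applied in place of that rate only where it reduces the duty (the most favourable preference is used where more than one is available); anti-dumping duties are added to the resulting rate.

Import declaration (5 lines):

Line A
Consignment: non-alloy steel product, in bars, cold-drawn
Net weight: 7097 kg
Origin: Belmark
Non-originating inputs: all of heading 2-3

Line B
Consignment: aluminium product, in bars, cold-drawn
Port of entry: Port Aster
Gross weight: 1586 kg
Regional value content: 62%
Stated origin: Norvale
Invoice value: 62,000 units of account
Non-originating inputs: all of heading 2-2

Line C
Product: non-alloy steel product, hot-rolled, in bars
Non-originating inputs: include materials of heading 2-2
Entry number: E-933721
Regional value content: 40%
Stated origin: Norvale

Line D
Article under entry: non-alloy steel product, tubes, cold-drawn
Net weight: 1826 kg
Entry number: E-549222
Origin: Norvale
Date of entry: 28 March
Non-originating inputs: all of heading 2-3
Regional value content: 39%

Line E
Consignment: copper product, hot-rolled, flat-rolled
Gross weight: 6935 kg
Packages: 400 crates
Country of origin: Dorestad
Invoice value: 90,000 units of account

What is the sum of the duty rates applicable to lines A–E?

Line A: non-alloy steel → 2-2; in bars → 2-2-2; cold-drawn → 2-2-2-2. Scheduled 16%. Belmark agreement on 2-1-3: 2-2-2-2 not covered; Belmark agreement on 2-3-2: 2-2-2-2 not covered. → 16%.
Line B: aluminium → 2-1; in bars → 2-1-3; cold-drawn → 2-1-3-1. Scheduled 21%. Norvale agreement on 2-3-3-1: 2-1-3-1 not covered; Norvale agreement on 2-2-2: 2-1-3-1 not covered. → 21%.
Line C: non-alloy steel → 2-2; in bars → 2-2-2; hot-rolled → 2-2-2-1. Scheduled 26%. Norvale agreement on 2-3-3-1: 2-2-2-1 not covered; Norvale agreement on 2-2-2: CTH not met. → 26%.
Line D: non-alloy steel → 2-2; tubes → 2-2-3; cold-drawn → 2-2-3-3. Scheduled 25%. Norvale agreement on 2-3-3-1: 2-2-3-3 not covered; Norvale agreement on 2-2-2: 2-2-3-3 not covered. → 25%.
Line E: copper → 2-3; flat-rolled → 2-3-1; hot-rolled → 2-3-1-1. Scheduled 38%. No special measure applies. → 38%.
Sum: 16% + 21% + 26% + 25% + 38% = 126%.

126%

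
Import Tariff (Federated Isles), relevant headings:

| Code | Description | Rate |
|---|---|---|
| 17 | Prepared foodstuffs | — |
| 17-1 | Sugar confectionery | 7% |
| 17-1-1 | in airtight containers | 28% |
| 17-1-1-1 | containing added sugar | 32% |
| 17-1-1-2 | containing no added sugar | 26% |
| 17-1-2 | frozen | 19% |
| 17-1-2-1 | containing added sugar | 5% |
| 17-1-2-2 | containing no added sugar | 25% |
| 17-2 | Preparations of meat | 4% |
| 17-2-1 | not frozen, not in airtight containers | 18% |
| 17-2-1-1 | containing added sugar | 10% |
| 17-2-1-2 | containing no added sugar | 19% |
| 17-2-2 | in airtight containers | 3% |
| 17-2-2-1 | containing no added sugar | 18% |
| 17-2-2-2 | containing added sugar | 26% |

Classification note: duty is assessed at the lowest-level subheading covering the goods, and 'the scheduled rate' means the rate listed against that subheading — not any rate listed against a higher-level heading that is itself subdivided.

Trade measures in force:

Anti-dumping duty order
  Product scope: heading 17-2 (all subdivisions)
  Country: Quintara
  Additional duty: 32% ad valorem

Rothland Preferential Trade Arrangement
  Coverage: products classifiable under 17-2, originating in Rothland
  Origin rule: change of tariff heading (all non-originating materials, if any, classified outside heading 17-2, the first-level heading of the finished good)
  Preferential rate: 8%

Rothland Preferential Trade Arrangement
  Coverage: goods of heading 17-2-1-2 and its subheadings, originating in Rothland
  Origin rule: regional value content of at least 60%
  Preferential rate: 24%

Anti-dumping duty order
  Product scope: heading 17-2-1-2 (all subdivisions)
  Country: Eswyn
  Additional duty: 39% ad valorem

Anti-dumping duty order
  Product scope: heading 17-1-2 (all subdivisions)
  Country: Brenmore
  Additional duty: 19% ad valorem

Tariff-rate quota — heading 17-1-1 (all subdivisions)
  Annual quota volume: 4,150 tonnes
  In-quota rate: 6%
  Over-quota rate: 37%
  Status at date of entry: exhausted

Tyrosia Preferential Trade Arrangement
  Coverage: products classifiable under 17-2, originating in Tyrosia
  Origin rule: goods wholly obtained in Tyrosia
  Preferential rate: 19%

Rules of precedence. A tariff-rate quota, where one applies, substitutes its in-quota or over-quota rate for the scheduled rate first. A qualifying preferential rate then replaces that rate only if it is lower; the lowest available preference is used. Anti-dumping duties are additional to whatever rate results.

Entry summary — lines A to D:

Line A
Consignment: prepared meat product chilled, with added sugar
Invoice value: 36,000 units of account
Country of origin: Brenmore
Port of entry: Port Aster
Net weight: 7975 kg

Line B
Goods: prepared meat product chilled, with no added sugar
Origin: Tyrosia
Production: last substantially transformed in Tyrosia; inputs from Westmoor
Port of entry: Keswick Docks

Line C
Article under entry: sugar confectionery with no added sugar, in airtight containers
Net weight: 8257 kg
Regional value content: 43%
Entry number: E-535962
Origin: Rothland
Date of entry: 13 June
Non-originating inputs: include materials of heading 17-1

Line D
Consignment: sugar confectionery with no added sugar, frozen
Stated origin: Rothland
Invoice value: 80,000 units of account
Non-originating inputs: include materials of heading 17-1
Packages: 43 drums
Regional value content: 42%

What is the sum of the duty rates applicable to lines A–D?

91%

Line A: prepared meat product → 17-2; chilled → 17-2-1; with added sugar → 17-2-1-1. Scheduled 10%. No special measure applies. → 10%.
Line B: prepared meat product → 17-2; chilled → 17-2-1; with no added sugar → 17-2-1-2. Scheduled 19%. Tyrosia agreement on 17-2: not wholly obtained. → 19%.
Line C: sugar confectionery → 17-1; in airtight containers → 17-1-1; with no added sugar → 17-1-1-2. Scheduled 26%. quota on 17-1-1 exhausted → over-quota 37%; Rothland agreement on 17-2: 17-1-1-2 not covered; Rothland agreement on 17-2-1-2: 17-1-1-2 not covered. → 37%.
Line D: sugar confectionery → 17-1; frozen → 17-1-2; with no added sugar → 17-1-2-2. Scheduled 25%. Rothland agreement on 17-2: 17-1-2-2 not covered; Rothland agreement on 17-2-1-2: 17-1-2-2 not covered. → 25%.
Sum: 10% + 19% + 37% + 25% = 91%.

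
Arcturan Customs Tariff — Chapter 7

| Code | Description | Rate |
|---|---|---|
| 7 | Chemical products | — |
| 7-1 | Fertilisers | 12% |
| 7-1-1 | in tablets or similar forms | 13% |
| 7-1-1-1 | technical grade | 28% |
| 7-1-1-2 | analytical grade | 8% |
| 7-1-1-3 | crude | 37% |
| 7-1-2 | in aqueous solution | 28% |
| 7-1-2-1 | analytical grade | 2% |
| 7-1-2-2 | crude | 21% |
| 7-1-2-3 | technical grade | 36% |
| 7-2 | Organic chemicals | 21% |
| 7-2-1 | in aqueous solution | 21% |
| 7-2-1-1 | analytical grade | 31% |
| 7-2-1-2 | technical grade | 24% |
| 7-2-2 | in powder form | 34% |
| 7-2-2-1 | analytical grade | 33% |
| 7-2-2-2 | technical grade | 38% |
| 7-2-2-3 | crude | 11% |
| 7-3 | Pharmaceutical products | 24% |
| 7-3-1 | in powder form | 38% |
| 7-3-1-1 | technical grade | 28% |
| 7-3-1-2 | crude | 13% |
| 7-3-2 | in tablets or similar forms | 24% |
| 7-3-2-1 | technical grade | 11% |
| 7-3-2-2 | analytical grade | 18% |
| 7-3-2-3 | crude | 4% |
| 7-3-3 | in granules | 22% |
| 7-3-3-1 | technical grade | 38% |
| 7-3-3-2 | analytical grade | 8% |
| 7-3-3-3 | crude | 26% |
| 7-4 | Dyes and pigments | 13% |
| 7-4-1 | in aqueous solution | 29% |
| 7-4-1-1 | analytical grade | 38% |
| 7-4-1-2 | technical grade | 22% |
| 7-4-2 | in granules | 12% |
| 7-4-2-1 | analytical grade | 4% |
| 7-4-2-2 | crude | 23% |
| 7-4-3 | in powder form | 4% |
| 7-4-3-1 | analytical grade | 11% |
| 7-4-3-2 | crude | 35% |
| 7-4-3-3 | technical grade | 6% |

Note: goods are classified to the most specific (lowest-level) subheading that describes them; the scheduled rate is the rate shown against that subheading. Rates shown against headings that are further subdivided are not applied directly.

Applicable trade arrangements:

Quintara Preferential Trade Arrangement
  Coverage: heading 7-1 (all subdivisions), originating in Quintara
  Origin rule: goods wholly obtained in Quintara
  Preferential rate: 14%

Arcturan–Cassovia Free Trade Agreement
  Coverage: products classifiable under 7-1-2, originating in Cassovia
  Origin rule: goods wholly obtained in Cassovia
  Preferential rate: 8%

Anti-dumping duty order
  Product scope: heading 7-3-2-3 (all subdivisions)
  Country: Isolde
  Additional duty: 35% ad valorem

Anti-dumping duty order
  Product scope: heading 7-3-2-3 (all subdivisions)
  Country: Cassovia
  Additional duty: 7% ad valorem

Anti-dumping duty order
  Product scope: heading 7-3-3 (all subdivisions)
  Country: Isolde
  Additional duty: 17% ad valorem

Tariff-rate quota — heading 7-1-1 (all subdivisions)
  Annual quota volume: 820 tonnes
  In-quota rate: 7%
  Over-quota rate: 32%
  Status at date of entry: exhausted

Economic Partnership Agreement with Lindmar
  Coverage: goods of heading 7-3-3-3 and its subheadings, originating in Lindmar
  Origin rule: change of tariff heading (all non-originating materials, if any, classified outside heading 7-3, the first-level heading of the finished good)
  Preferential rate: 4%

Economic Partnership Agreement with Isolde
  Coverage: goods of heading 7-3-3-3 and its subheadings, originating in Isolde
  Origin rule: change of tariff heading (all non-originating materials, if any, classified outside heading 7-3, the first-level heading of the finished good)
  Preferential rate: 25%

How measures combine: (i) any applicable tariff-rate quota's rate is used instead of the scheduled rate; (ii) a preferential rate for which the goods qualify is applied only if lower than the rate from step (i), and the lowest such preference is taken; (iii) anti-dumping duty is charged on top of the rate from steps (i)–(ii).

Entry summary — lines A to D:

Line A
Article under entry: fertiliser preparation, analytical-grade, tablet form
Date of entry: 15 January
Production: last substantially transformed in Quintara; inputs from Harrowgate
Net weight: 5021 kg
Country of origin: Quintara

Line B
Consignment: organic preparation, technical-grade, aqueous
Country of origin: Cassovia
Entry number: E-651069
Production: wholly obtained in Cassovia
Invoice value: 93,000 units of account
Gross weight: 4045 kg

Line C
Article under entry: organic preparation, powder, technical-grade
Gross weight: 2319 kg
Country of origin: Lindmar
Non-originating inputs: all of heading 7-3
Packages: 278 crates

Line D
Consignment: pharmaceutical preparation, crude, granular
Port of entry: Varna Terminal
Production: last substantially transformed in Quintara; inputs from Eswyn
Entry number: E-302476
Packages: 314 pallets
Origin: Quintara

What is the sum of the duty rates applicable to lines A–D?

120%

Line A: fertiliser → 7-1; tablet form → 7-1-1; analytical-grade → 7-1-1-2. Scheduled 8%. quota on 7-1-1 exhausted → over-quota 32%; Quintara agreement on 7-1: not wholly obtained. → 32%.
Line B: organic → 7-2; aqueous → 7-2-1; technical-grade → 7-2-1-2. Scheduled 24%. Cassovia agreement on 7-1-2: 7-2-1-2 not covered. → 24%.
Line C: organic → 7-2; powder → 7-2-2; technical-grade → 7-2-2-2. Scheduled 38%. Lindmar agreement on 7-3-3-3: 7-2-2-2 not covered. → 38%.
Line D: pharmaceutical → 7-3; granular → 7-3-3; crude → 7-3-3-3. Scheduled 26%. Quintara agreement on 7-1: 7-3-3-3 not covered. → 26%.
Sum: 32% + 24% + 38% + 26% = 120%.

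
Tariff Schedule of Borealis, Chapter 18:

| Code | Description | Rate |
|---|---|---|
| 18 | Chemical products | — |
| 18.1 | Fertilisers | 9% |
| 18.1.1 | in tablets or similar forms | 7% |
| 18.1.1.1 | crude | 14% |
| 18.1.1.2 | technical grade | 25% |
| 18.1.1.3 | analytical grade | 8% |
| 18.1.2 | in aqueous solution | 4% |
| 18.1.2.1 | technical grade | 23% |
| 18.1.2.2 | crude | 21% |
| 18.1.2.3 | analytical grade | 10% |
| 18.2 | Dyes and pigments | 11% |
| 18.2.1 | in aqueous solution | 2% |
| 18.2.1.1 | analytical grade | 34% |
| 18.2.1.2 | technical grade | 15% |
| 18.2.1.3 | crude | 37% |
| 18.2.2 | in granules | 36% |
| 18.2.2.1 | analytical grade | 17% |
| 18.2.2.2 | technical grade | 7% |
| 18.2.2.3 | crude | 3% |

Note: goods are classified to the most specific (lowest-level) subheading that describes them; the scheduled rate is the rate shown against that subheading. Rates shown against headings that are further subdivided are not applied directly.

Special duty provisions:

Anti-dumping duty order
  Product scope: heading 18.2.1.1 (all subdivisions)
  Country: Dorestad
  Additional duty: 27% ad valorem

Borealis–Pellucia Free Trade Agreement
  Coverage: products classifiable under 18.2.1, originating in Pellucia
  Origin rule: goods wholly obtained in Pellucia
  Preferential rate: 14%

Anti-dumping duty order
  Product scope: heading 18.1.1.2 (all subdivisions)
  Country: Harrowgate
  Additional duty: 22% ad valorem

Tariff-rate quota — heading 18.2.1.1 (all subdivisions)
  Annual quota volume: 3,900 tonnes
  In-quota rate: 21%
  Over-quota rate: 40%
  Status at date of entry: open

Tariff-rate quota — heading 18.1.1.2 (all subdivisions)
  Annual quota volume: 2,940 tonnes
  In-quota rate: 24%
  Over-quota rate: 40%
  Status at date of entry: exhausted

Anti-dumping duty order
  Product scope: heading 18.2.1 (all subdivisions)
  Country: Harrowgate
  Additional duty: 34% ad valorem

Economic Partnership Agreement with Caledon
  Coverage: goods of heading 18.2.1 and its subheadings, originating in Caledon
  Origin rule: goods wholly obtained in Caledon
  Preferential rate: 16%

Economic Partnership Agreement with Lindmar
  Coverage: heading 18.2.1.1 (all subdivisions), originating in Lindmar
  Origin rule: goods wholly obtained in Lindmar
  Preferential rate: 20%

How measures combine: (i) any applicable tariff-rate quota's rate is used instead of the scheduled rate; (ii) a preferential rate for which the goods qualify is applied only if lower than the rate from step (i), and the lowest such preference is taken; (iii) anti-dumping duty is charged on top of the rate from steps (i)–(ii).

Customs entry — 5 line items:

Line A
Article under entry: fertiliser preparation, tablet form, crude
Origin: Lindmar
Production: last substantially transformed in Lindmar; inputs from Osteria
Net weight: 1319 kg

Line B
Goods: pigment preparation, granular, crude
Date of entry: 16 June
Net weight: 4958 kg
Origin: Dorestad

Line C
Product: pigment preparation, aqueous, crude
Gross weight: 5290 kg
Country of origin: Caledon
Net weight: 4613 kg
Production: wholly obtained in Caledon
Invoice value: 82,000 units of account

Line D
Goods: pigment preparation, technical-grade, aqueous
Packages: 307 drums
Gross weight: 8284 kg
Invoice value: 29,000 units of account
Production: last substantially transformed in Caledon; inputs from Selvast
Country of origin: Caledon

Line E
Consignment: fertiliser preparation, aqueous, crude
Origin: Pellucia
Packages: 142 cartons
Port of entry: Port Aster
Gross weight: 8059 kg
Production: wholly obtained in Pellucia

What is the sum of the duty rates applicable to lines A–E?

69%

Line A: fertiliser → 18.1; tablet form → 18.1.1; crude → 18.1.1.1. Scheduled 14%. Lindmar agreement on 18.2.1.1: 18.1.1.1 not covered. → 14%.
Line B: pigment → 18.2; granular → 18.2.2; crude → 18.2.2.3. Scheduled 3%. No special measure applies. → 3%.
Line C: pigment → 18.2; aqueous → 18.2.1; crude → 18.2.1.3. Scheduled 37%. Caledon agreement on 18.2.1: wholly obtained → 16% available; preferential 16%. → 16%.
Line D: pigment → 18.2; aqueous → 18.2.1; technical-grade → 18.2.1.2. Scheduled 15%. Caledon agreement on 18.2.1: not wholly obtained. → 15%.
Line E: fertiliser → 18.1; aqueous → 18.1.2; crude → 18.1.2.2. Scheduled 21%. Pellucia agreement on 18.2.1: 18.1.2.2 not covered. → 21%.
Sum: 14% + 3% + 16% + 15% + 21% = 69%.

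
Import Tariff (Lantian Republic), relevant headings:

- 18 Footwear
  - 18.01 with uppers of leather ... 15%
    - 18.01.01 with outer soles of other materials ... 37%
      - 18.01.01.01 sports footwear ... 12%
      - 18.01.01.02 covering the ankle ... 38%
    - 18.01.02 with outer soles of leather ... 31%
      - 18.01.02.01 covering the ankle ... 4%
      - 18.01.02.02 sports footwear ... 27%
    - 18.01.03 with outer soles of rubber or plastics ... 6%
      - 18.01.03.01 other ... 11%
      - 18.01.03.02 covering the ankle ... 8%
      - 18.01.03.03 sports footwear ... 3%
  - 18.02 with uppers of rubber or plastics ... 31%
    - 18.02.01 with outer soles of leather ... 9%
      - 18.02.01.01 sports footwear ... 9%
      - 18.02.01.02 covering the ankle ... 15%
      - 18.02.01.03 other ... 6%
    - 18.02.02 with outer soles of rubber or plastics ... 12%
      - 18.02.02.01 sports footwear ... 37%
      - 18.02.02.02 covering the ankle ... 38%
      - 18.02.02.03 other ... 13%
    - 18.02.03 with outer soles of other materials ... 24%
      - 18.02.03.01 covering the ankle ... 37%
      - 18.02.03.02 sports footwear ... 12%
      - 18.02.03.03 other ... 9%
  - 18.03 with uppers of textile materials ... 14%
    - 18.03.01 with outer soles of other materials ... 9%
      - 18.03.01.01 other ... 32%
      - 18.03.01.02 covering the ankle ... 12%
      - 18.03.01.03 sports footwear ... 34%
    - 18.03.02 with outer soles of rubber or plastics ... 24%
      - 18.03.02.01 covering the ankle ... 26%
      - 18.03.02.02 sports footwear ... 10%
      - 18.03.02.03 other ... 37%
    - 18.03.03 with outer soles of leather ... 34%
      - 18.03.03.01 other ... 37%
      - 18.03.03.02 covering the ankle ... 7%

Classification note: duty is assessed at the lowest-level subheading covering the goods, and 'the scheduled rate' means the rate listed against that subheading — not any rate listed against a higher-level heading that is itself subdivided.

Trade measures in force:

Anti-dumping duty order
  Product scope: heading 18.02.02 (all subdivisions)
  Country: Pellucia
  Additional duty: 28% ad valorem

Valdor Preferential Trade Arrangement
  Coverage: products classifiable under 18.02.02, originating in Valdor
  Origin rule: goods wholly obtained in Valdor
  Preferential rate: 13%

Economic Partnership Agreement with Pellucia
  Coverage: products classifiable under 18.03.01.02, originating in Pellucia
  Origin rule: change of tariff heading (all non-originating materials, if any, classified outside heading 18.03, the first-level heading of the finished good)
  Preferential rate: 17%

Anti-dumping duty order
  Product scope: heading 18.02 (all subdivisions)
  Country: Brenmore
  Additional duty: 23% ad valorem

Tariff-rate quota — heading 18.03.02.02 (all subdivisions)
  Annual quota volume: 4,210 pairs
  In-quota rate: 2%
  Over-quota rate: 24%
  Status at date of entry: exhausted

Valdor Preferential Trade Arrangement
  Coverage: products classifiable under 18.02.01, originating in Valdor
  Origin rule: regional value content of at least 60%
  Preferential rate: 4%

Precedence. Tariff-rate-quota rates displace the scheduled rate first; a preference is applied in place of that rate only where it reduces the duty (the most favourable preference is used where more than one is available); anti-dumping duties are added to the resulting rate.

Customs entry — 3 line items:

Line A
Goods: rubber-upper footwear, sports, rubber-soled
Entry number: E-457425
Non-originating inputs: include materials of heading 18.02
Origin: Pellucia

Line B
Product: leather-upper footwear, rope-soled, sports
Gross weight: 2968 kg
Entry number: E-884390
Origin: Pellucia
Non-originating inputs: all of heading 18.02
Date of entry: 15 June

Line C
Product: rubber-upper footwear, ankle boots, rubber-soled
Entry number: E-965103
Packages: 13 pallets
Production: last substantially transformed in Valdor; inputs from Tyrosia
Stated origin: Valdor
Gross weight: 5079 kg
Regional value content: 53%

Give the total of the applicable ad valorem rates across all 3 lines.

115%

Line A: rubber-upper → 18.02; rubber-soled → 18.02.02; sports → 18.02.02.01. Scheduled 37%. Pellucia agreement on 18.03.01.02: 18.02.02.01 not covered; anti-dumping (Pellucia, 18.02.02): +28%; total 37% + 28% = 65%. → 65%.
Line B: leather-upper → 18.01; rope-soled → 18.01.01; sports → 18.01.01.01. Scheduled 12%. Pellucia agreement on 18.03.01.02: 18.01.01.01 not covered. → 12%.
Line C: rubber-upper → 18.02; rubber-soled → 18.02.02; ankle boots → 18.02.02.02. Scheduled 38%. Valdor agreement on 18.02.02: not wholly obtained; Valdor agreement on 18.02.01: 18.02.02.02 not covered. → 38%.
Sum: 65% + 12% + 38% = 115%.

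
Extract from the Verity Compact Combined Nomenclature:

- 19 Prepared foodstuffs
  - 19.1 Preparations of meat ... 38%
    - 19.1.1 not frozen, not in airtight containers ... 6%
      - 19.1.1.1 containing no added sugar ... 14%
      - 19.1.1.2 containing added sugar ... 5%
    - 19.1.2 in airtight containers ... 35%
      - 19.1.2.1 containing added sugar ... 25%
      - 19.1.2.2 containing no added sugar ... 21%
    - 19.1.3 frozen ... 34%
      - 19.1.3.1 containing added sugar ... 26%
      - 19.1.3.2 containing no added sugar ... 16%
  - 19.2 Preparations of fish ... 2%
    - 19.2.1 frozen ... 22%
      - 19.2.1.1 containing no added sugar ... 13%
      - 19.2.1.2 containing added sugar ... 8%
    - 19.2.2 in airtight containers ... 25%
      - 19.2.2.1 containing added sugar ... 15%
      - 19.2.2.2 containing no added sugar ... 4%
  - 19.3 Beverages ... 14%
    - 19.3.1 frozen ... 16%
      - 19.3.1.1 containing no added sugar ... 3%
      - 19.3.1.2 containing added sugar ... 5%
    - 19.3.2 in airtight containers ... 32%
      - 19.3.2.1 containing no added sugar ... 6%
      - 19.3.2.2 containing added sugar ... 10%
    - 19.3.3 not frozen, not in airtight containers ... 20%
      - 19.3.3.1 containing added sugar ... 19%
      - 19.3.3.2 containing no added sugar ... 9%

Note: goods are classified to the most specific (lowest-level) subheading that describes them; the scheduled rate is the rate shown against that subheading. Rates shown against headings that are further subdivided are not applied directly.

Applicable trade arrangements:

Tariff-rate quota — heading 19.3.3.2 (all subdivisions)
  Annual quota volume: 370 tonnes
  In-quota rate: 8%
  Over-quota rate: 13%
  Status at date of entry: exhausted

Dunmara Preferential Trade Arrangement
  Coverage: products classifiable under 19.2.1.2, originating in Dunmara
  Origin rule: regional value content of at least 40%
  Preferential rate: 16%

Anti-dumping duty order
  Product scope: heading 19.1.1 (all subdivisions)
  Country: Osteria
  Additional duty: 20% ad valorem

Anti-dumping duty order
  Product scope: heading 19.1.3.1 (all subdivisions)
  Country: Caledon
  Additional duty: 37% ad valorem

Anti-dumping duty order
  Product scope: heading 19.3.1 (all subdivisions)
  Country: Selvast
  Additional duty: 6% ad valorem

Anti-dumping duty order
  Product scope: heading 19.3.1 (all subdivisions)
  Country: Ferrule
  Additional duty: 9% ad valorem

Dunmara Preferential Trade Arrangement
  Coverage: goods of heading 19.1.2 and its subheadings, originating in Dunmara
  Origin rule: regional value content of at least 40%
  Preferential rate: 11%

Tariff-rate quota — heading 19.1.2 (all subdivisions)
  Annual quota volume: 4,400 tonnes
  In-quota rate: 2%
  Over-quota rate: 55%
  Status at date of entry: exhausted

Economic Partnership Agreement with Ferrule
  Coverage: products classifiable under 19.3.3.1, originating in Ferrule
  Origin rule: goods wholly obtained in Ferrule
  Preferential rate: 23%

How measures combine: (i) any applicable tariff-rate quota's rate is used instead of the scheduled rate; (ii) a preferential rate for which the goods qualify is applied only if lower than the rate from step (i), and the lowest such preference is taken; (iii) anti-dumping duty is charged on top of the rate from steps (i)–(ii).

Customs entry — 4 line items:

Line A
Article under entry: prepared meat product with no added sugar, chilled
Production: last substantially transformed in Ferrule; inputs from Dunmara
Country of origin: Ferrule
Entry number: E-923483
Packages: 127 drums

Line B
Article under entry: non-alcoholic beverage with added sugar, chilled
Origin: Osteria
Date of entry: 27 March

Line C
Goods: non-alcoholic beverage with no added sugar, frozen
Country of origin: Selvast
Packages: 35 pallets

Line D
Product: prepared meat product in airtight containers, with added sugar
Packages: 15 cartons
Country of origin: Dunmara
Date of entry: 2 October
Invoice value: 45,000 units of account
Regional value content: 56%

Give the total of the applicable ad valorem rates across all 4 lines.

Line A: prepared meat product → 19.1; chilled → 19.1.1; with no added sugar → 19.1.1.1. Scheduled 14%. Ferrule agreement on 19.3.3.1: 19.1.1.1 not covered. → 14%.
Line B: non-alcoholic beverage → 19.3; chilled → 19.3.3; with added sugar → 19.3.3.1. Scheduled 19%. No special measure applies. → 19%.
Line C: non-alcoholic beverage → 19.3; frozen → 19.3.1; with no added sugar → 19.3.1.1. Scheduled 3%. anti-dumping (Selvast, 19.3.1): +6%; total 3% + 6% = 9%. → 9%.
Line D: prepared meat product → 19.1; in airtight containers → 19.1.2; with added sugar → 19.1.2.1. Scheduled 25%. quota on 19.1.2 exhausted → over-quota 55%; Dunmara agreement on 19.2.1.2: 19.1.2.1 not covered; Dunmara agreement on 19.1.2: RVC ≥ 40% → 11% available; preferential 11%. → 11%.
Sum: 14% + 19% + 9% + 11% = 53%.

53%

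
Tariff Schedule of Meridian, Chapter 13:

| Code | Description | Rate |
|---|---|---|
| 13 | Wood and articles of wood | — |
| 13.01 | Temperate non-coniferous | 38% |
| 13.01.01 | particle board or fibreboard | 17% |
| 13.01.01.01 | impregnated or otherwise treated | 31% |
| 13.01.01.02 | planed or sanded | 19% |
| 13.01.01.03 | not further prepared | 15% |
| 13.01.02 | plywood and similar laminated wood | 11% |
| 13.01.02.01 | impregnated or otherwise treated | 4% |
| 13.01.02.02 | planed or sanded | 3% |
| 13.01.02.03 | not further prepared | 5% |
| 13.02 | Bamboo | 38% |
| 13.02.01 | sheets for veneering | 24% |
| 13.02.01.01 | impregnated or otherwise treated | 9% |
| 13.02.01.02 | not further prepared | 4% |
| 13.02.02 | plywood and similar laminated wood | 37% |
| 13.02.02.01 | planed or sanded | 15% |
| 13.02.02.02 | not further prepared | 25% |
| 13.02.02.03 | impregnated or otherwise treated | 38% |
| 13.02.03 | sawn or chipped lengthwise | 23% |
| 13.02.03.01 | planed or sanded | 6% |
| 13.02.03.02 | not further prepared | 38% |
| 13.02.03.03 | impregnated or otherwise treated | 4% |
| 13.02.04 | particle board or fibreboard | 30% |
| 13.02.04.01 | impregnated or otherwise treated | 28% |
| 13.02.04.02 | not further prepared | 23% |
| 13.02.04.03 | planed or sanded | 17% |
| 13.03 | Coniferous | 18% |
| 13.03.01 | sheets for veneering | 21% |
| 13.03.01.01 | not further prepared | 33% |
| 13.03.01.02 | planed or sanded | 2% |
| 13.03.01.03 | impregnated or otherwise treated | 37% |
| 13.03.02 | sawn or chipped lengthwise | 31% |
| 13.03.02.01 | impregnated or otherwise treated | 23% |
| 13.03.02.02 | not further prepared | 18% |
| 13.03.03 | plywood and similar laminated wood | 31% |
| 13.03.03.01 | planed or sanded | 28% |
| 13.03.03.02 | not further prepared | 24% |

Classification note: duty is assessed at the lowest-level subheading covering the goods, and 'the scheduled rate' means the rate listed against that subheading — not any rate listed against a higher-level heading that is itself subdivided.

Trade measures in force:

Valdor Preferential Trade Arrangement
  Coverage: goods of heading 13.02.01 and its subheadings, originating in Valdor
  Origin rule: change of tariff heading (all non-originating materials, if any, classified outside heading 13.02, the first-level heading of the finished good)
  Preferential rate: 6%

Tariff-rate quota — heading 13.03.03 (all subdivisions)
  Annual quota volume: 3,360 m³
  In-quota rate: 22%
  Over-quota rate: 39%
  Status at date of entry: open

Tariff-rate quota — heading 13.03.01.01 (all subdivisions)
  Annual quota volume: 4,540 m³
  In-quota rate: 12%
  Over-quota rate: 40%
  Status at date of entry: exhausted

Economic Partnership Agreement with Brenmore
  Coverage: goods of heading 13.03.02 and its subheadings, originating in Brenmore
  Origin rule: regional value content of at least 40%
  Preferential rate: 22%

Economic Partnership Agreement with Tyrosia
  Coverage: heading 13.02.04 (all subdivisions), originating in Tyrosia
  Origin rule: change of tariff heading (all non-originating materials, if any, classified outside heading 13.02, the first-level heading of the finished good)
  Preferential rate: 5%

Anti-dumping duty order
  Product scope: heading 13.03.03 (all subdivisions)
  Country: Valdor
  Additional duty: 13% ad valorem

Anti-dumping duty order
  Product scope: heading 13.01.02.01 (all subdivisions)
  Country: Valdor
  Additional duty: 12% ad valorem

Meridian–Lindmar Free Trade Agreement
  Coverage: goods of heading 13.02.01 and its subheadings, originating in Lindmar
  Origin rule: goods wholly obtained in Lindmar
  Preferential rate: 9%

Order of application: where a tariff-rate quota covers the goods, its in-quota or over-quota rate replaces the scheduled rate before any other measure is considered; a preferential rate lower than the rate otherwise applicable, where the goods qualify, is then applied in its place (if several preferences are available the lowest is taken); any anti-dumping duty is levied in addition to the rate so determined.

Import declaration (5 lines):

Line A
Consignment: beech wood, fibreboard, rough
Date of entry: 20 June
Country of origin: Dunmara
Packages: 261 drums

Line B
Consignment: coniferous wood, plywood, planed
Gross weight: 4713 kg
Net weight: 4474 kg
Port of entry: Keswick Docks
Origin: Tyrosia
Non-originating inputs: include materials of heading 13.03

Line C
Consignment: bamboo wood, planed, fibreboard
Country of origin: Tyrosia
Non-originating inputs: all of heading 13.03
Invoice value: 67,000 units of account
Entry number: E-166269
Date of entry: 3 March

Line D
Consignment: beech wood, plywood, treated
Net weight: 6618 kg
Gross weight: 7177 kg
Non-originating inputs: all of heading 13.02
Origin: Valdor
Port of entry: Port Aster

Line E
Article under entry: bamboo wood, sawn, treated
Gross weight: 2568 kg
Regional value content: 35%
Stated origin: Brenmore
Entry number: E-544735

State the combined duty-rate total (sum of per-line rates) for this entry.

62%

Line A: beech → 13.01; fibreboard → 13.01.01; rough → 13.01.01.03. Scheduled 15%. No special measure applies. → 15%.
Line B: coniferous → 13.03; plywood → 13.03.03; planed → 13.03.03.01. Scheduled 28%. quota on 13.03.03 open → in-quota 22%; Tyrosia agreement on 13.02.04: 13.03.03.01 not covered. → 22%.
Line C: bamboo → 13.02; fibreboard → 13.02.04; planed → 13.02.04.03. Scheduled 17%. Tyrosia agreement on 13.02.04: CTH met → 5% available; preferential 5%. → 5%.
Line D: beech → 13.01; plywood → 13.01.02; treated → 13.01.02.01. Scheduled 4%. Valdor agreement on 13.02.01: 13.01.02.01 not covered; anti-dumping (Valdor, 13.01.02.01): +12%; total 4% + 12% = 16%. → 16%.
Line E: bamboo → 13.02; sawn → 13.02.03; treated → 13.02.03.03. Scheduled 4%. Brenmore agreement on 13.03.02: 13.02.03.03 not covered. → 4%.
Sum: 15% + 22% + 5% + 16% + 4% = 62%.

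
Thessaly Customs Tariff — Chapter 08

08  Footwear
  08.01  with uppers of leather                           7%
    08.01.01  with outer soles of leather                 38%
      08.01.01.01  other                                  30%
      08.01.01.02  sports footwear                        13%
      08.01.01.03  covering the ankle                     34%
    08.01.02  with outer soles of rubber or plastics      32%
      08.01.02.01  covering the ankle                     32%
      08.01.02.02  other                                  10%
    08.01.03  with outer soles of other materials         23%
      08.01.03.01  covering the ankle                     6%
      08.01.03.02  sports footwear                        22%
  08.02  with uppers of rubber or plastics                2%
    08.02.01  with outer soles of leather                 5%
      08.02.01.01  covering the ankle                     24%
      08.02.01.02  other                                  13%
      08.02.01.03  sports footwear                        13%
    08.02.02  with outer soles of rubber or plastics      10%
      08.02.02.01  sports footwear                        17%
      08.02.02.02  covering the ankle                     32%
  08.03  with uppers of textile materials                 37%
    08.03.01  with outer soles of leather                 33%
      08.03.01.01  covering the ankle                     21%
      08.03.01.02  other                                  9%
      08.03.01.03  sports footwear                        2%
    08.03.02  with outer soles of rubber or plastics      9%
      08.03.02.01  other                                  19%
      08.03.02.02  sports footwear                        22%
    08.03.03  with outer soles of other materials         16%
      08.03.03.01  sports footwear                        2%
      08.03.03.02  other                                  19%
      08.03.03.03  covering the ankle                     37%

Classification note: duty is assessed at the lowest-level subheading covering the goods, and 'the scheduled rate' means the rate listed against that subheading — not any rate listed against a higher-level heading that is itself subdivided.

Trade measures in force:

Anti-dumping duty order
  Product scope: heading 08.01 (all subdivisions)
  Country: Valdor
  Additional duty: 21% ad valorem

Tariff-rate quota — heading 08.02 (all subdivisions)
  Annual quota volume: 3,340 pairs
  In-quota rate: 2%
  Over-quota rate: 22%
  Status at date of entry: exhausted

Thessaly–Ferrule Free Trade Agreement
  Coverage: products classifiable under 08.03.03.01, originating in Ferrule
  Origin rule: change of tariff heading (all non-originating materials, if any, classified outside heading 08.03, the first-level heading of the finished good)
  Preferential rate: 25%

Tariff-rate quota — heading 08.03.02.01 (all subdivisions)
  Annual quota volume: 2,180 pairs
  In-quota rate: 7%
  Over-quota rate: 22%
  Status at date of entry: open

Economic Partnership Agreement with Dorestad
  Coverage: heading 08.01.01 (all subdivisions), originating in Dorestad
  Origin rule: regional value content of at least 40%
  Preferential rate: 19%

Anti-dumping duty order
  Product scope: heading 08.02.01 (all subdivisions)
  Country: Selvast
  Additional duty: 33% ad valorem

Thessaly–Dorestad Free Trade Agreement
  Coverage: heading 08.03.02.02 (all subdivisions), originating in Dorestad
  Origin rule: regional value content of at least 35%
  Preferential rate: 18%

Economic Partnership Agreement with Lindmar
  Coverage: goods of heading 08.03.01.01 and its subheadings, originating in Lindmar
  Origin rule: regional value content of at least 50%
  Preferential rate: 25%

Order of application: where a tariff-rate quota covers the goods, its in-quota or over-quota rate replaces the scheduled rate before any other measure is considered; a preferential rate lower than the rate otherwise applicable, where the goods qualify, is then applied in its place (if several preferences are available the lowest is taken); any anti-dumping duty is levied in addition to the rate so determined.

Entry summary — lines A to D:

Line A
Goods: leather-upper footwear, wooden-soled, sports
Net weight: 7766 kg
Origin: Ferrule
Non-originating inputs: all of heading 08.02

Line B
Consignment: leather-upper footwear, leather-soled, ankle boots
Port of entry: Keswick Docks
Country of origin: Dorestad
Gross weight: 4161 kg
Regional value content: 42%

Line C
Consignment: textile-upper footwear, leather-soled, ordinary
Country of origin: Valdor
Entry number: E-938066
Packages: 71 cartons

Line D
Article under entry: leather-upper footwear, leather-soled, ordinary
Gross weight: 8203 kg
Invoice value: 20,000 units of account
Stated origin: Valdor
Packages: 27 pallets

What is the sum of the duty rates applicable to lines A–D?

101%

Line A: leather-upper → 08.01; wooden-soled → 08.01.03; sports → 08.01.03.02. Scheduled 22%. Ferrule agreement on 08.03.03.01: 08.01.03.02 not covered. → 22%.
Line B: leather-upper → 08.01; leather-soled → 08.01.01; ankle boots → 08.01.01.03. Scheduled 34%. Dorestad agreement on 08.01.01: RVC ≥ 40% → 19% available; Dorestad agreement on 08.03.02.02: 08.01.01.03 not covered; preferential 19%. → 19%.
Line C: textile-upper → 08.03; leather-soled → 08.03.01; ordinary → 08.03.01.02. Scheduled 9%. No special measure applies. → 9%.
Line D: leather-upper → 08.01; leather-soled → 08.01.01; ordinary → 08.01.01.01. Scheduled 30%. anti-dumping (Valdor, 08.01): +21%; total 30% + 21% = 51%. → 51%.
Sum: 22% + 19% + 9% + 51% = 101%.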